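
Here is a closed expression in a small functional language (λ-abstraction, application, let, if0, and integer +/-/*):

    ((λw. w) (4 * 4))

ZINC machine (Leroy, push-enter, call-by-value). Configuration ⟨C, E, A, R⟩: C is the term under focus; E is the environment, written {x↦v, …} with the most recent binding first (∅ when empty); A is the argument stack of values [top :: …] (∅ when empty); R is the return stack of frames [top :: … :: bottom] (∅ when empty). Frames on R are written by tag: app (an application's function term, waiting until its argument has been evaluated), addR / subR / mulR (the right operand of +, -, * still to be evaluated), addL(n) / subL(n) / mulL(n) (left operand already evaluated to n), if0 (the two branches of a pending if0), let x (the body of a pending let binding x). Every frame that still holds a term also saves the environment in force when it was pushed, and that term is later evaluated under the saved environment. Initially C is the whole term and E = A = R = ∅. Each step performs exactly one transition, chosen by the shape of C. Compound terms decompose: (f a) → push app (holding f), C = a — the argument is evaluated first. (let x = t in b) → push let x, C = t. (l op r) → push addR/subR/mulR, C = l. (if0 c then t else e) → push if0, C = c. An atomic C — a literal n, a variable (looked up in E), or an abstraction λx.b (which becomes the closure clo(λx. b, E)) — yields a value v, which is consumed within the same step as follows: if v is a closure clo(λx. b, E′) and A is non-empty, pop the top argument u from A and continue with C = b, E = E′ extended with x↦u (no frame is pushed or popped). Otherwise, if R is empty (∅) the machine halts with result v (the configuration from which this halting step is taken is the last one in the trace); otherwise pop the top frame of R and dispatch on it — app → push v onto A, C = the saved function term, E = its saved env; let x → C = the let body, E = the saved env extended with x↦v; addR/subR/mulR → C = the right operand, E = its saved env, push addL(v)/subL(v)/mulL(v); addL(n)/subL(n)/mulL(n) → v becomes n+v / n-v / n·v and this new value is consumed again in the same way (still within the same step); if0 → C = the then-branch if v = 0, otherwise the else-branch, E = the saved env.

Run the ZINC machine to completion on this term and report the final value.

t=0: <C=((λw. w) (4 * 4)), E=∅, A=∅, R=∅>
t=1: <C=(4 * 4), E=∅, A=∅, R=[app]>
t=2: <C=4, E=∅, A=∅, R=[mulR :: app]>
t=3: <C=4, E=∅, A=∅, R=[mulL(4) :: app]>
t=4: <C=(λw. w), E=∅, A=[16], R=∅>
t=5: <C=w, E={w↦16}, A=∅, R=∅>
→ final value 16

Answer: 16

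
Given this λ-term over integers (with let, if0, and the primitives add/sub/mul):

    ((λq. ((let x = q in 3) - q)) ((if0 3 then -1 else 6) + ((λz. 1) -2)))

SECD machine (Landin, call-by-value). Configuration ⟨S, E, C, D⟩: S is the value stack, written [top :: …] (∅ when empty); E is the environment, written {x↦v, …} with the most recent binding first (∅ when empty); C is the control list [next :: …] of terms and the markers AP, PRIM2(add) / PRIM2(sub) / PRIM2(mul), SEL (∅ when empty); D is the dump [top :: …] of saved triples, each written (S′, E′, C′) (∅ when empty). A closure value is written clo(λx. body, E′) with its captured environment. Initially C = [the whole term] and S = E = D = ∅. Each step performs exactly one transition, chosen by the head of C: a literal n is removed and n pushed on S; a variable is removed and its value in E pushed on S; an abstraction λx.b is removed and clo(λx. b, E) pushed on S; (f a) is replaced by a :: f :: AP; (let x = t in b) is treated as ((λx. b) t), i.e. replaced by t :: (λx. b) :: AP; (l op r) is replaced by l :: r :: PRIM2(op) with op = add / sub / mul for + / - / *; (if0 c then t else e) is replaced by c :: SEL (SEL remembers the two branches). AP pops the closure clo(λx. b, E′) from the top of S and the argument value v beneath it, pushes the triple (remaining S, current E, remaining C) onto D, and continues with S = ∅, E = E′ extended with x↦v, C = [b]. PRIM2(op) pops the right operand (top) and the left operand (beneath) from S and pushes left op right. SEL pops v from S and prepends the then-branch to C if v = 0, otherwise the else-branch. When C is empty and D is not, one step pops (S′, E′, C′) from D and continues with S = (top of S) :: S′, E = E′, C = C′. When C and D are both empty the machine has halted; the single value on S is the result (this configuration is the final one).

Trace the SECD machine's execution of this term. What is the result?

step 0: [S=∅ | E=∅ | C=[((λq. ((let x = q in 3) - q)) ((if0 3 then -1 else 6) + ((λz. 1) -2)))] | D=∅]
step 1: [S=∅ | E=∅ | C=[((if0 3 then -1 else 6) + ((λz. 1) -2)) :: (λq. ((let x = q in 3) - q)) :: AP] | D=∅]
step 2: [S=∅ | E=∅ | C=[(if0 3 then -1 else 6) :: ((λz. 1) -2) :: PRIM2(add) :: (λq. ((let x = q in 3) - q)) :: AP] | D=∅]
step 3: [S=∅ | E=∅ | C=[3 :: SEL :: ((λz. 1) -2) :: PRIM2(add) :: (λq. ((let x = q in 3) - q)) :: AP] | D=∅]
step 4: [S=[3] | E=∅ | C=[SEL :: ((λz. 1) -2) :: PRIM2(add) :: (λq. ((let x = q in 3) - q)) :: AP] | D=∅]
step 5: [S=∅ | E=∅ | C=[6 :: ((λz. 1) -2) :: PRIM2(add) :: (λq. ((let x = q in 3) - q)) :: AP] | D=∅]
step 6: [S=[6] | E=∅ | C=[((λz. 1) -2) :: PRIM2(add) :: (λq. ((let x = q in 3) - q)) :: AP] | D=∅]
step 7: [S=[6] | E=∅ | C=[-2 :: (λz. 1) :: AP :: PRIM2(add) :: (λq. ((let x = q in 3) - q)) :: AP] | D=∅]
step 8: [S=[-2 :: 6] | E=∅ | C=[(λz. 1) :: AP :: PRIM2(add) :: (λq. ((let x = q in 3) - q)) :: AP] | D=∅]
step 9: [S=[clo(λz. 1, ∅) :: -2 :: 6] | E=∅ | C=[AP :: PRIM2(add) :: (λq. ((let x = q in 3) - q)) :: AP] | D=∅]
step 10: [S=∅ | E={z↦-2} | C=[1] | D=[([6], ∅, [PRIM2(add) :: (λq. ((let x = q in 3) - q)) :: AP])]]
step 11: [S=[1] | E={z↦-2} | C=∅ | D=[([6], ∅, [PRIM2(add) :: (λq. ((let x = q in 3) - q)) :: AP])]]
step 12: [S=[1 :: 6] | E=∅ | C=[PRIM2(add) :: (λq. ((let x = q in 3) - q)) :: AP] | D=∅]
step 13: [S=[7] | E=∅ | C=[(λq. ((let x = q in 3) - q)) :: AP] | D=∅]
step 14: [S=[clo(λq. ((let x = q in 3) - q), ∅) :: 7] | E=∅ | C=[AP] | D=∅]
step 15: [S=∅ | E={q↦7} | C=[((let x = q in 3) - q)] | D=[(∅, ∅, ∅)]]
step 16: [S=∅ | E={q↦7} | C=[(let x = q in 3) :: q :: PRIM2(sub)] | D=[(∅, ∅, ∅)]]
step 17: [S=∅ | E={q↦7} | C=[q :: (λx. 3) :: AP :: q :: PRIM2(sub)] | D=[(∅, ∅, ∅)]]
step 18: [S=[7] | E={q↦7} | C=[(λx. 3) :: AP :: q :: PRIM2(sub)] | D=[(∅, ∅, ∅)]]
step 19: [S=[clo(λx. 3, {q↦7}) :: 7] | E={q↦7} | C=[AP :: q :: PRIM2(sub)] | D=[(∅, ∅, ∅)]]
step 20: [S=∅ | E={x↦7, q↦7} | C=[3] | D=[(∅, {q↦7}, [q :: PRIM2(sub)]) :: (∅, ∅, ∅)]]
step 21: [S=[3] | E={x↦7, q↦7} | C=∅ | D=[(∅, {q↦7}, [q :: PRIM2(sub)]) :: (∅, ∅, ∅)]]
step 22: [S=[3] | E={q↦7} | C=[q :: PRIM2(sub)] | D=[(∅, ∅, ∅)]]
step 23: [S=[7 :: 3] | E={q↦7} | C=[PRIM2(sub)] | D=[(∅, ∅, ∅)]]
step 24: [S=[-4] | E={q↦7} | C=∅ | D=[(∅, ∅, ∅)]]
step 25: [S=[-4] | E=∅ | C=∅ | D=∅]
→ final value -4

Answer: -4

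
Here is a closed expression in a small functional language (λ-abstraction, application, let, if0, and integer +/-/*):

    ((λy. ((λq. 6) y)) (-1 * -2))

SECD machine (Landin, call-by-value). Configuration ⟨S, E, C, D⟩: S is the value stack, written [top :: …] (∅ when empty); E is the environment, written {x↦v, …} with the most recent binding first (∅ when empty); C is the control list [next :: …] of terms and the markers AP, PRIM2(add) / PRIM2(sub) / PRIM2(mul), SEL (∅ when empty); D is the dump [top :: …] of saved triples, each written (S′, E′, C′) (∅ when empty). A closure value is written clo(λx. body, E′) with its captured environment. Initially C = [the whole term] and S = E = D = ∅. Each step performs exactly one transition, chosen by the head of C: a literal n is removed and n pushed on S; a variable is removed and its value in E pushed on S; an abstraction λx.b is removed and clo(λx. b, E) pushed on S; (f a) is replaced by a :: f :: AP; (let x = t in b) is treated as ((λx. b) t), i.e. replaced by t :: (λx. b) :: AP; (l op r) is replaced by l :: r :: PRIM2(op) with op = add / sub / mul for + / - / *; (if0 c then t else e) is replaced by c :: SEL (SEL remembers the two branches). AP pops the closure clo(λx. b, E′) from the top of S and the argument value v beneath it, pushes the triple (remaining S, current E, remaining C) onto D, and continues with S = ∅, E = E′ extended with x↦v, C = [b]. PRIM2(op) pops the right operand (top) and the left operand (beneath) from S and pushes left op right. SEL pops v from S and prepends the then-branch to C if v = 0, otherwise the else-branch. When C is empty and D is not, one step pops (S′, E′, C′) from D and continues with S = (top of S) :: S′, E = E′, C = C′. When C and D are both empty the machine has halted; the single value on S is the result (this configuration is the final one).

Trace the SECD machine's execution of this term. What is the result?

Answer: 6

Derivation:
t=0: [S=∅ | E=∅ | C=[((λy. ((λq. 6) y)) (-1 * -2))] | D=∅]
t=1: [S=∅ | E=∅ | C=[(-1 * -2) :: (λy. ((λq. 6) y)) :: AP] | D=∅]
t=2: [S=∅ | E=∅ | C=[-1 :: -2 :: PRIM2(mul) :: (λy. ((λq. 6) y)) :: AP] | D=∅]
t=3: [S=[-1] | E=∅ | C=[-2 :: PRIM2(mul) :: (λy. ((λq. 6) y)) :: AP] | D=∅]
t=4: [S=[-2 :: -1] | E=∅ | C=[PRIM2(mul) :: (λy. ((λq. 6) y)) :: AP] | D=∅]
t=5: [S=[2] | E=∅ | C=[(λy. ((λq. 6) y)) :: AP] | D=∅]
t=6: [S=[clo(λy. ((λq. 6) y), ∅) :: 2] | E=∅ | C=[AP] | D=∅]
t=7: [S=∅ | E={y↦2} | C=[((λq. 6) y)] | D=[(∅, ∅, ∅)]]
t=8: [S=∅ | E={y↦2} | C=[y :: (λq. 6) :: AP] | D=[(∅, ∅, ∅)]]
t=9: [S=[2] | E={y↦2} | C=[(λq. 6) :: AP] | D=[(∅, ∅, ∅)]]
t=10: [S=[clo(λq. 6, {y↦2}) :: 2] | E={y↦2} | C=[AP] | D=[(∅, ∅, ∅)]]
t=11: [S=∅ | E={q↦2, y↦2} | C=[6] | D=[(∅, {y↦2}, ∅) :: (∅, ∅, ∅)]]
t=12: [S=[6] | E={q↦2, y↦2} | C=∅ | D=[(∅, {y↦2}, ∅) :: (∅, ∅, ∅)]]
t=13: [S=[6] | E={y↦2} | C=∅ | D=[(∅, ∅, ∅)]]
t=14: [S=[6] | E=∅ | C=∅ | D=∅]
→ final value 6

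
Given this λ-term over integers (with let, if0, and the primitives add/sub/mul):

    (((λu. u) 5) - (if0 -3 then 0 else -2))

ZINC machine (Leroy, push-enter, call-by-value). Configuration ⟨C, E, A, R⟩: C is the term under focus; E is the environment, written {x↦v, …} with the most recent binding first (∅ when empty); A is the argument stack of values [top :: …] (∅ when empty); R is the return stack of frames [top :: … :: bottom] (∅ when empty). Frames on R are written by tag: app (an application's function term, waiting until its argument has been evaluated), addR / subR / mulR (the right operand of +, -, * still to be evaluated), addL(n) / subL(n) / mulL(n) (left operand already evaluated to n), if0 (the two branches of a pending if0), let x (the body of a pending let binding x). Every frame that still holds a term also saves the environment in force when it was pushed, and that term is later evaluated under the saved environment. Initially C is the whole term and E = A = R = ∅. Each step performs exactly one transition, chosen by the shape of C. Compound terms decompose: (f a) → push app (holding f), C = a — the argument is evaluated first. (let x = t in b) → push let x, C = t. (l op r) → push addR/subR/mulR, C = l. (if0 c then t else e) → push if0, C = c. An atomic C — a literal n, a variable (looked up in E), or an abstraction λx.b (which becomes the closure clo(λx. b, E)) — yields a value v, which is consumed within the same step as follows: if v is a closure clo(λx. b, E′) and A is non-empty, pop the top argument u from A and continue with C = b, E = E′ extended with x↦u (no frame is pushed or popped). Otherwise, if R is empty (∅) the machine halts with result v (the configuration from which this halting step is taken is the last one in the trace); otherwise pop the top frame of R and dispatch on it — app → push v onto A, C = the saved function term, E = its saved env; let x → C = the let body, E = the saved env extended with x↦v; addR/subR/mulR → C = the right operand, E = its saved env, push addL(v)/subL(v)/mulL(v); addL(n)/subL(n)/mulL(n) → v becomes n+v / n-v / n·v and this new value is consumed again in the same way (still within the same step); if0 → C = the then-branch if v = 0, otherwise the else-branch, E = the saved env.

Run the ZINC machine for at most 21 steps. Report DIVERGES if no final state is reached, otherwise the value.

Answer: 7

Machine steps:
t=0: ⟨C=(((λu. u) 5) - (if0 -3 then 0 else -2)); E=∅; A=∅; R=∅⟩
t=1: ⟨C=((λu. u) 5); E=∅; A=∅; R=[subR]⟩
t=2: ⟨C=5; E=∅; A=∅; R=[app :: subR]⟩
t=3: ⟨C=(λu. u); E=∅; A=[5]; R=[subR]⟩
t=4: ⟨C=u; E={u↦5}; A=∅; R=[subR]⟩
t=5: ⟨C=(if0 -3 then 0 else -2); E=∅; A=∅; R=[subL(5)]⟩
t=6: ⟨C=-3; E=∅; A=∅; R=[if0 :: subL(5)]⟩
t=7: ⟨C=-2; E=∅; A=∅; R=[subL(5)]⟩
→ final value 7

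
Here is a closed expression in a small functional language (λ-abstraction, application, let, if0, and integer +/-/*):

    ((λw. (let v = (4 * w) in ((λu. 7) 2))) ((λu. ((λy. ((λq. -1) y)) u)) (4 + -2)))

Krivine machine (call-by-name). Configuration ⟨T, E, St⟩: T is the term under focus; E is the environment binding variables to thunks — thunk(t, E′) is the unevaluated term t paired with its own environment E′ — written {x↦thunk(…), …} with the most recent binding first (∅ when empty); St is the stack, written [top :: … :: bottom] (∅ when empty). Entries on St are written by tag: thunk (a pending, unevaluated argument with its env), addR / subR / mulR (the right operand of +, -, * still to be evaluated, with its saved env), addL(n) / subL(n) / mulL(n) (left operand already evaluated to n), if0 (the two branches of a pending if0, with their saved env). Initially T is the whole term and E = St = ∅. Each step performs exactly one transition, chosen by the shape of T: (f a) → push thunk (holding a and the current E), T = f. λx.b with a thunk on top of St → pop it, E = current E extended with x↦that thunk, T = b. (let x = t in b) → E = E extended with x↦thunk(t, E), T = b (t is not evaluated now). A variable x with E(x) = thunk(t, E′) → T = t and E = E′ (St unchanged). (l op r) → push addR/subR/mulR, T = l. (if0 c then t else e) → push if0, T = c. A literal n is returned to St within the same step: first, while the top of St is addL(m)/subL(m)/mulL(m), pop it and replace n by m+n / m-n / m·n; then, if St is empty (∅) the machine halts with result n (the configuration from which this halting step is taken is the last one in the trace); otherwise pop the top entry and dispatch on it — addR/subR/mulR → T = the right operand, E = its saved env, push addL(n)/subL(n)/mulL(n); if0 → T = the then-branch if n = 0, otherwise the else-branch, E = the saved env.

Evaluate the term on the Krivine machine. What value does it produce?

t=0: <T=((λw. (let v = (4 * w) in ((λu. 7) 2))) ((λu. ((λy. ((λq. -1) y)) u)) (4 + -2))), E=∅, St=∅>
t=1: <T=(λw. (let v = (4 * w) in ((λu. 7) 2))), E=∅, St=[thunk]>
t=2: <T=(let v = (4 * w) in ((λu. 7) 2)), E={w↦thunk(((λu. ((λy. ((λq. -1) y)) u)) (4 + -2)), ∅)}, St=∅>
t=3: <T=((λu. 7) 2), E={v↦thunk((4 * w), {w↦thunk(((λu. ((λy. ((λq. -1) y)) u)) (4 + -2)), ∅)}), w↦thunk(((λu. ((λy. ((λq. -1) y)) u)) (4 + -2)), ∅)}, St=∅>
t=4: <T=(λu. 7), E={v↦thunk((4 * w), {w↦thunk(((λu. ((λy. ((λq. -1) y)) u)) (4 + -2)), ∅)}), w↦thunk(((λu. ((λy. ((λq. -1) y)) u)) (4 + -2)), ∅)}, St=[thunk]>
t=5: <T=7, E={u↦thunk(2, {v↦thunk((4 * w), {w↦thunk(((λu. ((λy. ((λq. -1) y)) u)) (4 + -2)), ∅)}), w↦thunk(((λu. ((λy. ((λq. -1) y)) u)) (4 + -2)), ∅)}), v↦thunk((4 * w), {w↦thunk(((λu. ((λy. ((λq. -1) y)) u)) (4 + -2)), ∅)}), w↦thunk(((λu. ((λy. ((λq. -1) y)) u)) (4 + -2)), ∅)}, St=∅>
→ final value 7

Answer: 7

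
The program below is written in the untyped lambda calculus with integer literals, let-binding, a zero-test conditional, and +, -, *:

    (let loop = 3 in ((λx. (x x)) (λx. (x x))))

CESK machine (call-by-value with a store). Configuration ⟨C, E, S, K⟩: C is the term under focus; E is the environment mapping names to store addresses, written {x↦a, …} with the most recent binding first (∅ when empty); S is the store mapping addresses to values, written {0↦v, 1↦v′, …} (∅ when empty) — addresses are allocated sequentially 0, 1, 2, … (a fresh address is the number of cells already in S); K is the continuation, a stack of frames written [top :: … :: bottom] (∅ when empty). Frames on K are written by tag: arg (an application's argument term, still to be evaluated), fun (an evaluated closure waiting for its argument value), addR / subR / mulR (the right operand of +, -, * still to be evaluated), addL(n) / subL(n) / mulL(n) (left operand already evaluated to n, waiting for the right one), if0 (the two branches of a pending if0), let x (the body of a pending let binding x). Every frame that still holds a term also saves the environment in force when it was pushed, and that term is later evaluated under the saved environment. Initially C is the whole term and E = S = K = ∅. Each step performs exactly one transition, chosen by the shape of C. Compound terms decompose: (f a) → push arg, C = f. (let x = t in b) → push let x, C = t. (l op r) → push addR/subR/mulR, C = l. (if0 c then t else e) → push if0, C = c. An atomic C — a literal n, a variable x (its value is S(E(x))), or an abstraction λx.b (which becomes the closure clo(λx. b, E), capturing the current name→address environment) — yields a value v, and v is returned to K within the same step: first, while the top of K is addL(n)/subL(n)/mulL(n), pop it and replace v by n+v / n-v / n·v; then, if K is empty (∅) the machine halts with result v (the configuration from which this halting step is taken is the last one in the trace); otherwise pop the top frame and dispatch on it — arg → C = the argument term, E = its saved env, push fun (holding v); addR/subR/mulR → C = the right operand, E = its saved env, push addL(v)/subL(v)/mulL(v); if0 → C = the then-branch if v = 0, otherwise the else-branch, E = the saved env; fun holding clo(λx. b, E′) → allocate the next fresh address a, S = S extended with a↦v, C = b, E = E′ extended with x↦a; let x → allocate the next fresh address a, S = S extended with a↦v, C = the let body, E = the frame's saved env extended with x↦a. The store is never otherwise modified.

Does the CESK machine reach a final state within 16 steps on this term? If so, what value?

[0] [C=(let loop = 3 in ((λx. (x x)) (λx. (x x)))) | E=∅ | S=∅ | K=∅]
[1] [C=3 | E=∅ | S=∅ | K=[let loop]]
[2] [C=((λx. (x x)) (λx. (x x))) | E={loop↦0} | S={0↦3} | K=∅]
[3] [C=(λx. (x x)) | E={loop↦0} | S={0↦3} | K=[arg]]
[4] [C=(λx. (x x)) | E={loop↦0} | S={0↦3} | K=[fun]]
[5] [C=(x x) | E={x↦1, loop↦0} | S={0↦3, 1↦clo(λx. (x x), {loop↦0})} | K=∅]
[6] [C=x | E={x↦1, loop↦0} | S={0↦3, 1↦clo(λx. (x x), {loop↦0})} | K=[arg]]
[7] [C=x | E={x↦1, loop↦0} | S={0↦3, 1↦clo(λx. (x x), {loop↦0})} | K=[fun]]
[8] [C=(x x) | E={x↦2, loop↦0} | S={0↦3, 1↦clo(λx. (x x), {loop↦0}), 2↦clo(λx. (x x), {loop↦0})} | K=∅]
[9] [C=x | E={x↦2, loop↦0} | S={0↦3, 1↦clo(λx. (x x), {loop↦0}), 2↦clo(λx. (x x), {loop↦0})} | K=[arg]]
[10] [C=x | E={x↦2, loop↦0} | S={0↦3, 1↦clo(λx. (x x), {loop↦0}), 2↦clo(λx. (x x), {loop↦0})} | K=[fun]]
[11] [C=(x x) | E={x↦3, loop↦0} | S={0↦3, 1↦clo(λx. (x x), {loop↦0}), 2↦clo(λx. (x x), {loop↦0}), 3↦clo(λx. (x x), {loop↦0})} | K=∅]
[12] [C=x | E={x↦3, loop↦0} | S={0↦3, 1↦clo(λx. (x x), {loop↦0}), 2↦clo(λx. (x x), {loop↦0}), 3↦clo(λx. (x x), {loop↦0})} | K=[arg]]
[13] [C=x | E={x↦3, loop↦0} | S={0↦3, 1↦clo(λx. (x x), {loop↦0}), 2↦clo(λx. (x x), {loop↦0}), 3↦clo(λx. (x x), {loop↦0})} | K=[fun]]
[14] [C=(x x) | E={x↦4, loop↦0} | S={0↦3, 1↦clo(λx. (x x), {loop↦0}), 2↦clo(λx. (x x), {loop↦0}), 3↦clo(λx. (x x), {loop↦0}), 4↦clo(λx. (x x), {loop↦0})} | K=∅]
[15] [C=x | E={x↦4, loop↦0} | S={0↦3, 1↦clo(λx. (x x), {loop↦0}), 2↦clo(λx. (x x), {loop↦0}), 3↦clo(λx. (x x), {loop↦0}), 4↦clo(λx. (x x), {loop↦0})} | K=[arg]]
[16] [C=x | E={x↦4, loop↦0} | S={0↦3, 1↦clo(λx. (x x), {loop↦0}), 2↦clo(λx. (x x), {loop↦0}), 3↦clo(λx. (x x), {loop↦0}), 4↦clo(λx. (x x), {loop↦0})} | K=[fun]]
→ 16 transitions taken and the configuration is still not final: no result within 16 steps

Answer: DIVERGES (no final state within 16 steps)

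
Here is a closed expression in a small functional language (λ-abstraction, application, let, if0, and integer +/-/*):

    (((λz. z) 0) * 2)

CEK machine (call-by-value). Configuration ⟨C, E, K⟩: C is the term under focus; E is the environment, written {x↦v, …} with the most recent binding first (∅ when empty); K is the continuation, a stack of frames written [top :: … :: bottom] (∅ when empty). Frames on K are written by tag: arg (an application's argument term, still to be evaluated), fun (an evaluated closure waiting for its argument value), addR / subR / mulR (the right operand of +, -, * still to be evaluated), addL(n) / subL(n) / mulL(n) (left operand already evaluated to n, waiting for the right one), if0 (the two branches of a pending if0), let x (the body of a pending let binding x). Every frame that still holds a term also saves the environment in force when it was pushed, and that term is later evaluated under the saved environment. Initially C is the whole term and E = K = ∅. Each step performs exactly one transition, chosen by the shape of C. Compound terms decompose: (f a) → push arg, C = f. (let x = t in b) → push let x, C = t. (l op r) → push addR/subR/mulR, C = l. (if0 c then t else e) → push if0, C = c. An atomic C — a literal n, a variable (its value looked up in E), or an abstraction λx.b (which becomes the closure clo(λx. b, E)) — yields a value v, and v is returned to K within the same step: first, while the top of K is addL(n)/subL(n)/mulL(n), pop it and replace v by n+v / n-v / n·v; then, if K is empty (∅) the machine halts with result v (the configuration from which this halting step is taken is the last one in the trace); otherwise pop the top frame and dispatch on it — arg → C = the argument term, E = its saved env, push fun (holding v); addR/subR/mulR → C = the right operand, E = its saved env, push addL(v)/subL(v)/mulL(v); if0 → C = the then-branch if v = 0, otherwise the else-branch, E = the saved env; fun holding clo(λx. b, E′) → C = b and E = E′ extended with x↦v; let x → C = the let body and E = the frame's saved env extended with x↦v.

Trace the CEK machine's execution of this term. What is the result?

Answer: 0

Derivation:
t=0: ⟨C=(((λz. z) 0) * 2); E=∅; K=∅⟩
t=1: ⟨C=((λz. z) 0); E=∅; K=[mulR]⟩
t=2: ⟨C=(λz. z); E=∅; K=[arg :: mulR]⟩
t=3: ⟨C=0; E=∅; K=[fun :: mulR]⟩
t=4: ⟨C=z; E={z↦0}; K=[mulR]⟩
t=5: ⟨C=2; E=∅; K=[mulL(0)]⟩
→ final value 0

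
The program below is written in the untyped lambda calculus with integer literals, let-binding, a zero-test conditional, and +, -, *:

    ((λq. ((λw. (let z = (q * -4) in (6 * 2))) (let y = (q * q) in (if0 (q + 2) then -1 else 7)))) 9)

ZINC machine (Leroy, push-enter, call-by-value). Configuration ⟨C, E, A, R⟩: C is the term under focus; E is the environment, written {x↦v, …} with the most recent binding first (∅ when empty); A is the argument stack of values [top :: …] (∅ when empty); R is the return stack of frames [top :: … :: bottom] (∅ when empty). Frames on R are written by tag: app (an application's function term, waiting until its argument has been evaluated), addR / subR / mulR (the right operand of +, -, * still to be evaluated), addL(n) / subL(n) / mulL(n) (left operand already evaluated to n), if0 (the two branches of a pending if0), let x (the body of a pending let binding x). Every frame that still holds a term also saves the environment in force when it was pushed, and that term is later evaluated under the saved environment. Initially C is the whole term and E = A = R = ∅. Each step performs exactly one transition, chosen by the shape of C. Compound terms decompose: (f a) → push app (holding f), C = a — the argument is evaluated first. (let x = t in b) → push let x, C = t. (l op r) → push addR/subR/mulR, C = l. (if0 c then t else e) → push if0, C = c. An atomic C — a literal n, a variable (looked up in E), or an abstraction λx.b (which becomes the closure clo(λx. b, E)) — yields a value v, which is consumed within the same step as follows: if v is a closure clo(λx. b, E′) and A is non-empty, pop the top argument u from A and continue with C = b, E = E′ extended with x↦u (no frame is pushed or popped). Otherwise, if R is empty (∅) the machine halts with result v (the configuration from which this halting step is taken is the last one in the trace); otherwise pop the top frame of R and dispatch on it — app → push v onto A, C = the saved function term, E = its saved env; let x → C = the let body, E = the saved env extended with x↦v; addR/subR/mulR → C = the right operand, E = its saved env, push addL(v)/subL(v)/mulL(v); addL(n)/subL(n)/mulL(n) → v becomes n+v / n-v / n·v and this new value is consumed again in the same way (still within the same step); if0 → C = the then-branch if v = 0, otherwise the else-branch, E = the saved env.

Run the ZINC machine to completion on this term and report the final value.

step 0: <C=((λq. ((λw. (let z = (q * -4) in (6 * 2))) (let y = (q * q) in (if0 (q + 2) then -1 else 7)))) 9), E=∅, A=∅, R=∅>
step 1: <C=9, E=∅, A=∅, R=[app]>
step 2: <C=(λq. ((λw. (let z = (q * -4) in (6 * 2))) (let y = (q * q) in (if0 (q + 2) then -1 else 7)))), E=∅, A=[9], R=∅>
step 3: <C=((λw. (let z = (q * -4) in (6 * 2))) (let y = (q * q) in (if0 (q + 2) then -1 else 7))), E={q↦9}, A=∅, R=∅>
step 4: <C=(let y = (q * q) in (if0 (q + 2) then -1 else 7)), E={q↦9}, A=∅, R=[app]>
step 5: <C=(q * q), E={q↦9}, A=∅, R=[let y :: app]>
step 6: <C=q, E={q↦9}, A=∅, R=[mulR :: let y :: app]>
step 7: <C=q, E={q↦9}, A=∅, R=[mulL(9) :: let y :: app]>
step 8: <C=(if0 (q + 2) then -1 else 7), E={y↦81, q↦9}, A=∅, R=[app]>
step 9: <C=(q + 2), E={y↦81, q↦9}, A=∅, R=[if0 :: app]>
step 10: <C=q, E={y↦81, q↦9}, A=∅, R=[addR :: if0 :: app]>
step 11: <C=2, E={y↦81, q↦9}, A=∅, R=[addL(9) :: if0 :: app]>
step 12: <C=7, E={y↦81, q↦9}, A=∅, R=[app]>
step 13: <C=(λw. (let z = (q * -4) in (6 * 2))), E={q↦9}, A=[7], R=∅>
step 14: <C=(let z = (q * -4) in (6 * 2)), E={w↦7, q↦9}, A=∅, R=∅>
step 15: <C=(q * -4), E={w↦7, q↦9}, A=∅, R=[let z]>
step 16: <C=q, E={w↦7, q↦9}, A=∅, R=[mulR :: let z]>
step 17: <C=-4, E={w↦7, q↦9}, A=∅, R=[mulL(9) :: let z]>
step 18: <C=(6 * 2), E={z↦-36, w↦7, q↦9}, A=∅, R=∅>
step 19: <C=6, E={z↦-36, w↦7, q↦9}, A=∅, R=[mulR]>
step 20: <C=2, E={z↦-36, w↦7, q↦9}, A=∅, R=[mulL(6)]>
→ final value 12

Answer: 12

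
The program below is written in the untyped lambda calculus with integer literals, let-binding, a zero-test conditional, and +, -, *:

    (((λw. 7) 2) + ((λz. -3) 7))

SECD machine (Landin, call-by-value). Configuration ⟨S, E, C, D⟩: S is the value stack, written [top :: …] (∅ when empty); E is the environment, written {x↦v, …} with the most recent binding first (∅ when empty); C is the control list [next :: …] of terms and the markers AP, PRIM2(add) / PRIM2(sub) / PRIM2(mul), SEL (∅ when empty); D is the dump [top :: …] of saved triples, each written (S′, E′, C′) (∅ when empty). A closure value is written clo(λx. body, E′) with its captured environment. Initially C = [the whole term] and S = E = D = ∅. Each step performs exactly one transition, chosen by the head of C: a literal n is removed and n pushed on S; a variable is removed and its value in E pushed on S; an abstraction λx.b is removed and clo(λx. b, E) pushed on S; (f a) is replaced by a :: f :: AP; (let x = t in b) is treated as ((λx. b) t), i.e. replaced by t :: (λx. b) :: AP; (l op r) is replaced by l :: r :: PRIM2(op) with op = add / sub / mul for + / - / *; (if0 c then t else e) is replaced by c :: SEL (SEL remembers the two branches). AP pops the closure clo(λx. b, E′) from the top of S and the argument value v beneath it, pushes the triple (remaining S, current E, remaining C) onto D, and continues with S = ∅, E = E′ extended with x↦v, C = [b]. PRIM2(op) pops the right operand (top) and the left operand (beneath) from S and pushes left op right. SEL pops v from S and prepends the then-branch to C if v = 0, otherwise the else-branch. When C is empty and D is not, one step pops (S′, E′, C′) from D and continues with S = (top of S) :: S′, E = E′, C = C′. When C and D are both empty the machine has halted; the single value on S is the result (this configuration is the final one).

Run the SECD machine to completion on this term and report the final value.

t=0: <S=∅, E=∅, C=[(((λw. 7) 2) + ((λz. -3) 7))], D=∅>
t=1: <S=∅, E=∅, C=[((λw. 7) 2) :: ((λz. -3) 7) :: PRIM2(add)], D=∅>
t=2: <S=∅, E=∅, C=[2 :: (λw. 7) :: AP :: ((λz. -3) 7) :: PRIM2(add)], D=∅>
t=3: <S=[2], E=∅, C=[(λw. 7) :: AP :: ((λz. -3) 7) :: PRIM2(add)], D=∅>
t=4: <S=[clo(λw. 7, ∅) :: 2], E=∅, C=[AP :: ((λz. -3) 7) :: PRIM2(add)], D=∅>
t=5: <S=∅, E={w↦2}, C=[7], D=[(∅, ∅, [((λz. -3) 7) :: PRIM2(add)])]>
t=6: <S=[7], E={w↦2}, C=∅, D=[(∅, ∅, [((λz. -3) 7) :: PRIM2(add)])]>
t=7: <S=[7], E=∅, C=[((λz. -3) 7) :: PRIM2(add)], D=∅>
t=8: <S=[7], E=∅, C=[7 :: (λz. -3) :: AP :: PRIM2(add)], D=∅>
t=9: <S=[7 :: 7], E=∅, C=[(λz. -3) :: AP :: PRIM2(add)], D=∅>
t=10: <S=[clo(λz. -3, ∅) :: 7 :: 7], E=∅, C=[AP :: PRIM2(add)], D=∅>
t=11: <S=∅, E={z↦7}, C=[-3], D=[([7], ∅, [PRIM2(add)])]>
t=12: <S=[-3], E={z↦7}, C=∅, D=[([7], ∅, [PRIM2(add)])]>
t=13: <S=[-3 :: 7], E=∅, C=[PRIM2(add)], D=∅>
t=14: <S=[4], E=∅, C=∅, D=∅>
→ final value 4

Answer: 4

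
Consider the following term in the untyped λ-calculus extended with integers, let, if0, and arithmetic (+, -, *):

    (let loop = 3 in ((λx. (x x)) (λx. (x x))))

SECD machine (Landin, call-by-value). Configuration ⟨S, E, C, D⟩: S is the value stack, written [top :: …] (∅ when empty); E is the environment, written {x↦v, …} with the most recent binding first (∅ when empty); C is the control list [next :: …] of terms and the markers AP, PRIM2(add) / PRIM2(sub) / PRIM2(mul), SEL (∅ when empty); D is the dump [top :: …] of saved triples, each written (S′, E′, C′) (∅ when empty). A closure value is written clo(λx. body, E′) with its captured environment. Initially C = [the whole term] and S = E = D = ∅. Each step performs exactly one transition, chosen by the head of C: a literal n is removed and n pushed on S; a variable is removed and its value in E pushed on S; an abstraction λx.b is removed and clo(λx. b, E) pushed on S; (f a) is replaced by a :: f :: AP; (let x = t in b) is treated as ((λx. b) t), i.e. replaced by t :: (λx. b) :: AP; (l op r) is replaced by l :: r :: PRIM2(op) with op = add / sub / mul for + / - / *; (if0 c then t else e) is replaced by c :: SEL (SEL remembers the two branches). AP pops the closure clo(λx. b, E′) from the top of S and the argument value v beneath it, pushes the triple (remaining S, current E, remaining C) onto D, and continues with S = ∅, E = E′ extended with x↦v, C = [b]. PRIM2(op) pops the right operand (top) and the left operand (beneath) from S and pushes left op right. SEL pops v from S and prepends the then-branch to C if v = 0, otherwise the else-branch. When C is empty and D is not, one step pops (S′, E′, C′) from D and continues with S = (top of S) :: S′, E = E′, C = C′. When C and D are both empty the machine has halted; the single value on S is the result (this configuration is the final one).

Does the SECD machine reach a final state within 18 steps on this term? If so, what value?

Answer: DIVERGES (no final state within 18 steps)

Execution trace:
t=0: ⟨S=∅; E=∅; C=[(let loop = 3 in ((λx. (x x)) (λx. (x x))))]; D=∅⟩
t=1: ⟨S=∅; E=∅; C=[3 :: (λloop. ((λx. (x x)) (λx. (x x)))) :: AP]; D=∅⟩
t=2: ⟨S=[3]; E=∅; C=[(λloop. ((λx. (x x)) (λx. (x x)))) :: AP]; D=∅⟩
t=3: ⟨S=[clo(λloop. ((λx. (x x)) (λx. (x x))), ∅) :: 3]; E=∅; C=[AP]; D=∅⟩
t=4: ⟨S=∅; E={loop↦3}; C=[((λx. (x x)) (λx. (x x)))]; D=[(∅, ∅, ∅)]⟩
t=5: ⟨S=∅; E={loop↦3}; C=[(λx. (x x)) :: (λx. (x x)) :: AP]; D=[(∅, ∅, ∅)]⟩
t=6: ⟨S=[clo(λx. (x x), {loop↦3})]; E={loop↦3}; C=[(λx. (x x)) :: AP]; D=[(∅, ∅, ∅)]⟩
t=7: ⟨S=[clo(λx. (x x), {loop↦3}) :: clo(λx. (x x), {loop↦3})]; E={loop↦3}; C=[AP]; D=[(∅, ∅, ∅)]⟩
t=8: ⟨S=∅; E={x↦clo(λx. (x x), {loop↦3}), loop↦3}; C=[(x x)]; D=[(∅, {loop↦3}, ∅) :: (∅, ∅, ∅)]⟩
t=9: ⟨S=∅; E={x↦clo(λx. (x x), {loop↦3}), loop↦3}; C=[x :: x :: AP]; D=[(∅, {loop↦3}, ∅) :: (∅, ∅, ∅)]⟩
t=10: ⟨S=[clo(λx. (x x), {loop↦3})]; E={x↦clo(λx. (x x), {loop↦3}), loop↦3}; C=[x :: AP]; D=[(∅, {loop↦3}, ∅) :: (∅, ∅, ∅)]⟩
t=11: ⟨S=[clo(λx. (x x), {loop↦3}) :: clo(λx. (x x), {loop↦3})]; E={x↦clo(λx. (x x), {loop↦3}), loop↦3}; C=[AP]; D=[(∅, {loop↦3}, ∅) :: (∅, ∅, ∅)]⟩
t=12: ⟨S=∅; E={x↦clo(λx. (x x), {loop↦3}), loop↦3}; C=[(x x)]; D=[(∅, {x↦clo(λx. (x x), {loop↦3}), loop↦3}, ∅) :: (∅, {loop↦3}, ∅) :: (∅, ∅, ∅)]⟩
t=13: ⟨S=∅; E={x↦clo(λx. (x x), {loop↦3}), loop↦3}; C=[x :: x :: AP]; D=[(∅, {x↦clo(λx. (x x), {loop↦3}), loop↦3}, ∅) :: (∅, {loop↦3}, ∅) :: (∅, ∅, ∅)]⟩
t=14: ⟨S=[clo(λx. (x x), {loop↦3})]; E={x↦clo(λx. (x x), {loop↦3}), loop↦3}; C=[x :: AP]; D=[(∅, {x↦clo(λx. (x x), {loop↦3}), loop↦3}, ∅) :: (∅, {loop↦3}, ∅) :: (∅, ∅, ∅)]⟩
t=15: ⟨S=[clo(λx. (x x), {loop↦3}) :: clo(λx. (x x), {loop↦3})]; E={x↦clo(λx. (x x), {loop↦3}), loop↦3}; C=[AP]; D=[(∅, {x↦clo(λx. (x x), {loop↦3}), loop↦3}, ∅) :: (∅, {loop↦3}, ∅) :: (∅, ∅, ∅)]⟩
t=16: ⟨S=∅; E={x↦clo(λx. (x x), {loop↦3}), loop↦3}; C=[(x x)]; D=[(∅, {x↦clo(λx. (x x), {loop↦3}), loop↦3}, ∅) :: (∅, {x↦clo(λx. (x x), {loop↦3}), loop↦3}, ∅) :: (∅, {loop↦3}, ∅) :: (∅, ∅, ∅)]⟩
t=17: ⟨S=∅; E={x↦clo(λx. (x x), {loop↦3}), loop↦3}; C=[x :: x :: AP]; D=[(∅, {x↦clo(λx. (x x), {loop↦3}), loop↦3}, ∅) :: (∅, {x↦clo(λx. (x x), {loop↦3}), loop↦3}, ∅) :: (∅, {loop↦3}, ∅) :: (∅, ∅, ∅)]⟩
t=18: ⟨S=[clo(λx. (x x), {loop↦3})]; E={x↦clo(λx. (x x), {loop↦3}), loop↦3}; C=[x :: AP]; D=[(∅, {x↦clo(λx. (x x), {loop↦3}), loop↦3}, ∅) :: (∅, {x↦clo(λx. (x x), {loop↦3}), loop↦3}, ∅) :: (∅, {loop↦3}, ∅) :: (∅, ∅, ∅)]⟩
→ 18 transitions taken and the configuration is still not final: no result within 18 steps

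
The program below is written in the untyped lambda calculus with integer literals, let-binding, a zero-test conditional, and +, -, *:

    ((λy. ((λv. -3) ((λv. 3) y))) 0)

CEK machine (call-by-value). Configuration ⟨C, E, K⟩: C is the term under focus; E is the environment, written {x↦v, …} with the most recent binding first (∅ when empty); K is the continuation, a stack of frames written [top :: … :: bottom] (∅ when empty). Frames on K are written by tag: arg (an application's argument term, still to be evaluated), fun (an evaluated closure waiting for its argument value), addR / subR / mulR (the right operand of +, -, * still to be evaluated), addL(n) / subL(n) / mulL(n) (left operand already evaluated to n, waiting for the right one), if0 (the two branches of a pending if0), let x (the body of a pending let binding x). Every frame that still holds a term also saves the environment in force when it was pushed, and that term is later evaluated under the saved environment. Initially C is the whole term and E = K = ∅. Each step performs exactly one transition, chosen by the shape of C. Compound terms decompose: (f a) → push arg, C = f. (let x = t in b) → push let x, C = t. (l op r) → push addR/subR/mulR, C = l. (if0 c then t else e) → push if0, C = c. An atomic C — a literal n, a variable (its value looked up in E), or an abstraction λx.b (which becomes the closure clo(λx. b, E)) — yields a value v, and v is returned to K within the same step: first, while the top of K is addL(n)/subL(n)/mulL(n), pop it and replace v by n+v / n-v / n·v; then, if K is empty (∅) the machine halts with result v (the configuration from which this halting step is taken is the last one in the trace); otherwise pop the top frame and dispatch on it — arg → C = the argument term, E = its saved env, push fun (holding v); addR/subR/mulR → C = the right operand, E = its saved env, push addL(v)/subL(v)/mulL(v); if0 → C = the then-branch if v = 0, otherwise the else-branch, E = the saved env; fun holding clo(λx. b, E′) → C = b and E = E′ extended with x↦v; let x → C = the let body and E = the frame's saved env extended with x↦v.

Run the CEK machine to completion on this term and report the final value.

Answer: -3

Machine steps:
[0] [C=((λy. ((λv. -3) ((λv. 3) y))) 0) | E=∅ | K=∅]
[1] [C=(λy. ((λv. -3) ((λv. 3) y))) | E=∅ | K=[arg]]
[2] [C=0 | E=∅ | K=[fun]]
[3] [C=((λv. -3) ((λv. 3) y)) | E={y↦0} | K=∅]
[4] [C=(λv. -3) | E={y↦0} | K=[arg]]
[5] [C=((λv. 3) y) | E={y↦0} | K=[fun]]
[6] [C=(λv. 3) | E={y↦0} | K=[arg :: fun]]
[7] [C=y | E={y↦0} | K=[fun :: fun]]
[8] [C=3 | E={v↦0, y↦0} | K=[fun]]
[9] [C=-3 | E={v↦3, y↦0} | K=∅]
→ final value -3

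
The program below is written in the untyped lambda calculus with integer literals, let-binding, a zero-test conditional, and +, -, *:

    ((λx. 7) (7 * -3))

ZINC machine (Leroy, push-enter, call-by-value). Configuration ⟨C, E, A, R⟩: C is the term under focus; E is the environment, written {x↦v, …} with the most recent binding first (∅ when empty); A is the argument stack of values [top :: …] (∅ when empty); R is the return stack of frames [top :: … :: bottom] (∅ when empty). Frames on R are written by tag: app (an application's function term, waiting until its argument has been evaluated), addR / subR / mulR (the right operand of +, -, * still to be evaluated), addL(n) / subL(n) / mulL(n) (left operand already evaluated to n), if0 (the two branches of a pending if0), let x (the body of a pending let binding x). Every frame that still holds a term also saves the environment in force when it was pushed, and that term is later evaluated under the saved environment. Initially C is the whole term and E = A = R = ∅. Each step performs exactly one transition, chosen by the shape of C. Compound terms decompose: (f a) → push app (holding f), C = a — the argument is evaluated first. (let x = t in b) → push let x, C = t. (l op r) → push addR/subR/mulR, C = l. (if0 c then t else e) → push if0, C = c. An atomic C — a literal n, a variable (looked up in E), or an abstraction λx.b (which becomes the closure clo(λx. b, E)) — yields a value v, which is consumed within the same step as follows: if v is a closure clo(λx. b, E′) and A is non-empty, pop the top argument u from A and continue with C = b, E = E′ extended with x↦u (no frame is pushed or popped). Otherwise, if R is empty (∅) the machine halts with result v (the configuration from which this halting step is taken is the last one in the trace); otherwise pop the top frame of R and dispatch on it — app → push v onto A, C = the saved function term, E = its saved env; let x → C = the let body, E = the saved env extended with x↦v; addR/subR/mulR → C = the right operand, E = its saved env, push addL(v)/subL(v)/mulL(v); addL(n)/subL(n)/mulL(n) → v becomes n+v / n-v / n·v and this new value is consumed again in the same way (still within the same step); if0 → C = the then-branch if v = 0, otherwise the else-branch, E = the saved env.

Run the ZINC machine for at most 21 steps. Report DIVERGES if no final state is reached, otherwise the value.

step 0: ⟨C=((λx. 7) (7 * -3)); E=∅; A=∅; R=∅⟩
step 1: ⟨C=(7 * -3); E=∅; A=∅; R=[app]⟩
step 2: ⟨C=7; E=∅; A=∅; R=[mulR :: app]⟩
step 3: ⟨C=-3; E=∅; A=∅; R=[mulL(7) :: app]⟩
step 4: ⟨C=(λx. 7); E=∅; A=[-21]; R=∅⟩
step 5: ⟨C=7; E={x↦-21}; A=∅; R=∅⟩
→ final value 7

Answer: 7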